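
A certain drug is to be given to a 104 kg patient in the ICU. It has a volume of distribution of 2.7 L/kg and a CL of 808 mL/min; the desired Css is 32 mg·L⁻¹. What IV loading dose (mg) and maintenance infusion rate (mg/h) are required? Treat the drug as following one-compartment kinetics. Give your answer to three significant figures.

(a) 8990 mg; (b) 1550 mg/h

Vd(total) = 104 kg × 2.7 L/kg = 280.8 L
Loading: fill Vd to C_target → 280.8 L × 32 mg/L = 8986 mg
CL = 808 mL/min × 60/1000 = 48.48 L/h
Maintenance infusion rate = CL × Css = 48.48 × 32 = 1551 mg/h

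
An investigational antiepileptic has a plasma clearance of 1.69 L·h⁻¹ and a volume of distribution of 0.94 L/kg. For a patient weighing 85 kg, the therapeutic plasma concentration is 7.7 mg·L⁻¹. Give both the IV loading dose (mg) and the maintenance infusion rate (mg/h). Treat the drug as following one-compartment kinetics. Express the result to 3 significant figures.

(a) 615 mg; (b) 13.0 mg/h

Vd(total) = 85 kg × 0.94 L/kg = 79.90 L
LD = Vd · C_target = 79.90 × 7.7 = 615.2 mg
Maintenance infusion rate = CL × Css = 1.690 × 7.7 = 13.01 mg/h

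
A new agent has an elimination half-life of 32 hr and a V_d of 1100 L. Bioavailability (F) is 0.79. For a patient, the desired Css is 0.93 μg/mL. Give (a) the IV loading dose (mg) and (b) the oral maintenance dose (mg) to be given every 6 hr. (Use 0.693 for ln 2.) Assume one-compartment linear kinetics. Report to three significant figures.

LD = Vd × C = 1100 × 0.93 = 1023 mg
CL = 0.693 × Vd / t½ = 0.693 × 1100 / 32 = 23.82 L/h
D = CL × Css × τ / F = 23.82 × 0.93 × 6 / 0.79 = 168.2 mg

(a) 1020 mg; (b) 168 mg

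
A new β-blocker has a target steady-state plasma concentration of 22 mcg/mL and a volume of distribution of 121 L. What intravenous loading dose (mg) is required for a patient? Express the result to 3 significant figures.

2660 mg

LD = Vd × C = 121.0 × 22.00 = 2662 mg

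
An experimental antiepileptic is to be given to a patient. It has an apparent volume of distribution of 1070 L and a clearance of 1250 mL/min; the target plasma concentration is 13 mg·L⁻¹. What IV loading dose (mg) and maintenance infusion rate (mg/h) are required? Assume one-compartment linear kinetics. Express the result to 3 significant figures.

(a) 13900 mg; (b) 975 mg/h

LD = Vd · C_target = 1070 × 13 = 13910 mg
CL = 1250 mL/min × 60/1000 = 75.00 L/h
Infusion rate = 75.00 L/h × 13 mg/L = 975.0 mg/h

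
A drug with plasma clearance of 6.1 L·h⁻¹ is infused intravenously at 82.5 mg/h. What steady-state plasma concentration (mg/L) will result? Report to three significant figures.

Css = rate / CL = 82.5 / 6.100 = 13.52 mg/L

13.5 mg/L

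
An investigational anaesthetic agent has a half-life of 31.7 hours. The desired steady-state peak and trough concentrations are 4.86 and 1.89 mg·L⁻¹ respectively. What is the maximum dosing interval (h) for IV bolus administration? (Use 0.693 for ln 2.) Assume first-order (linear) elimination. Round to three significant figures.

43.2 h

k = 0.693 / t½ = 0.693 / 31.7 = 0.02186 h⁻¹
Between IV bolus doses, concentration decays as C = C₀·e^(−kτ), so C_peak/C_trough = e^(kτ).
τ_max = ln(C_peak/C_trough) / k = ln(4.86/1.89) / 0.02186 = 0.9445 / 0.02186 = 43.21 h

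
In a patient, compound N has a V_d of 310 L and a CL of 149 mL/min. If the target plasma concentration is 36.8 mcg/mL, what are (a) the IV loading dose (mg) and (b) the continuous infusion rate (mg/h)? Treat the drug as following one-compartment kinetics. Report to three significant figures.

(a) 11400 mg; (b) 329 mg/h

Loading: fill Vd to C_target → 310.0 L × 36.8 mg/L = 11410 mg
CL = 149 mL/min = 149 × 0.06 = 8.940 L/h
Maintenance infusion rate = CL × Css = 8.940 × 36.8 = 329.0 mg/h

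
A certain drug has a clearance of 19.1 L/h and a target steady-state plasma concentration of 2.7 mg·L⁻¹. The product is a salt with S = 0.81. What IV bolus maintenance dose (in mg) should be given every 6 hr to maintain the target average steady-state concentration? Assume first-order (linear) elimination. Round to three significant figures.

382 mg

At steady state, dose per interval replaces the amount cleared in that interval: S·D/τ = CL·Css.
D = CL × Css × τ / S = 19.10 × 2.7 × 6 / 0.81 = 382.0 mg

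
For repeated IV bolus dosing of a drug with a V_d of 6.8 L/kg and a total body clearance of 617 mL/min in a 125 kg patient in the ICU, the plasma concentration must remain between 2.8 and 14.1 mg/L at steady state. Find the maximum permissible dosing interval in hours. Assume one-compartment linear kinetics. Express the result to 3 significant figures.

37.1 h

Vd = 6.8 L/kg × 125 kg = 850.0 L
CL = 617 mL/min × 60/1000 = 37.02 L/h
k = CL / Vd = 37.02 / 850.0 = 0.04355 h⁻¹
Between IV bolus doses, concentration decays as C = C₀·e^(−kτ), so C_peak/C_trough = e^(kτ).
τ_max = ln(C_peak/C_trough) / k = ln(14.1/2.8) / 0.04355 = 1.617 / 0.04355 = 37.13 h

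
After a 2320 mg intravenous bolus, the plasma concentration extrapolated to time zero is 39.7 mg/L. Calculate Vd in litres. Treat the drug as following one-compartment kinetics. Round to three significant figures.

Immediately after an IV bolus, C₀ = Dose / Vd, so Vd = Dose / C₀.
Vd = 2320 / 39.7 = 58.44 L

58.4 L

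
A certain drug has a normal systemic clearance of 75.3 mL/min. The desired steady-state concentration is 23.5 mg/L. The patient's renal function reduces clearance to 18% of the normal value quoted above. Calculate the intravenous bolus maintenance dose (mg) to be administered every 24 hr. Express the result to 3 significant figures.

CL = 75.3 mL/min = 75.3 × 0.06 = 4.518 L/h
Patient clearance = 0.18 × 4.518 = 0.8132 L/h
D = CL × Css × τ = 0.8132 × 23.5 × 24 = 458.6 mg

459 mg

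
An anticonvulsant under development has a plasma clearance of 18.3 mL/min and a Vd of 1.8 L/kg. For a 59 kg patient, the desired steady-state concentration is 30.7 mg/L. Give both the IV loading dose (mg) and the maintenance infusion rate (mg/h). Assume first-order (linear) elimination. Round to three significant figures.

Vd(total) = 59 kg × 1.8 L/kg = 106.2 L
LD = Vd · C_target = 106.2 × 30.7 = 3260 mg
Convert clearance: 18.3 mL/min × 60 min/h ÷ 1000 mL/L = 1.098 L/h
Maintenance infusion rate = CL × Css = 1.098 × 30.7 = 33.71 mg/h

(a) 3260 mg; (b) 33.7 mg/h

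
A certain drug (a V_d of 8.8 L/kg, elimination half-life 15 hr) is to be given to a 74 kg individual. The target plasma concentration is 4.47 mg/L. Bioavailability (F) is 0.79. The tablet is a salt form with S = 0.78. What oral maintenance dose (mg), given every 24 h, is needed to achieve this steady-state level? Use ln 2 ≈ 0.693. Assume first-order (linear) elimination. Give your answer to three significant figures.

Vd(total) = 74 kg × 8.8 L/kg = 651.2 L
CL = ln 2 · Vd / t½ = 0.693 × 651.2 / 15 = 30.09 L/h
D = CL × Css × τ / F / S = 30.09 × 4.47 × 24 / 0.79 / 0.78 = 5239 mg

5240 mg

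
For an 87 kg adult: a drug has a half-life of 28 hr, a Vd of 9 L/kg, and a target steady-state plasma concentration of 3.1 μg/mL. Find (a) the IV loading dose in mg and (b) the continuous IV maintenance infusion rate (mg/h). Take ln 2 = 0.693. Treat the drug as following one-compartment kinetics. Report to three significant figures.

(a) 2430 mg; (b) 60.1 mg/h

Vd(total) = 87 kg × 9 L/kg = 783.0 L
LD = Vd × C = 783.0 × 3.1 = 2427 mg
CL = 0.693 × Vd / t½ = 0.693 × 783.0 / 28 = 19.38 L/h
Infusion rate = CL × Css = 19.38 × 3.1 = 60.08 mg/h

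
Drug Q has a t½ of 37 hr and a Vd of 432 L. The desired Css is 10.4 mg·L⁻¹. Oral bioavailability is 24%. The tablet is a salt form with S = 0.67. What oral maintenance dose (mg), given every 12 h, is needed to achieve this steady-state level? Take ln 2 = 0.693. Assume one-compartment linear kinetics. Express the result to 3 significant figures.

CL = ln 2 · Vd / t½ = 0.693 × 432.0 / 37 = 8.091 L/h
D = CL × Css × τ / F / S = 8.091 × 10.4 × 12 / 0.24 / 0.67 = 6280 mg

6280 mg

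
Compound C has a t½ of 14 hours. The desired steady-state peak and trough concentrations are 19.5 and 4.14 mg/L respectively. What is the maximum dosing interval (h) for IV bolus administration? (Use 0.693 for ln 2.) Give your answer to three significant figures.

k = 0.693 / t½ = 0.693 / 14 = 0.04950 h⁻¹
Between IV bolus doses, concentration decays as C = C₀·e^(−kτ), so C_peak/C_trough = e^(kτ).
τ_max = ln(C_peak/C_trough) / k = ln(19.5/4.14) / 0.04950 = 1.550 / 0.04950 = 31.31 h

31.3 h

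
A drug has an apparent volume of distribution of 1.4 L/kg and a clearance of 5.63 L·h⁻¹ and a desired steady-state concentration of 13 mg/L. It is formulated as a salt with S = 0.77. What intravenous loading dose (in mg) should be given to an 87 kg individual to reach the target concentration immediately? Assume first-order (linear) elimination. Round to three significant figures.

Vd = 1.4 L/kg × 87 kg = 121.8 L
LD = Vd × C / S = 121.8 × 13.00 / 0.77 = 2056 mg

2060 mg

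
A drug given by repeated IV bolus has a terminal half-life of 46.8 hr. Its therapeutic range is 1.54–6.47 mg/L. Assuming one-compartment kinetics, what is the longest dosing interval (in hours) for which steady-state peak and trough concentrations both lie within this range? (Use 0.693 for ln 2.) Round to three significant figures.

k = 0.693 / t½ = 0.693 / 46.8 = 0.01481 h⁻¹
Between IV bolus doses, concentration decays as C = C₀·e^(−kτ), so C_peak/C_trough = e^(kτ).
τ_max = ln(C_peak/C_trough) / k = ln(6.47/1.54) / 0.01481 = 1.435 / 0.01481 = 96.89 h

96.9 h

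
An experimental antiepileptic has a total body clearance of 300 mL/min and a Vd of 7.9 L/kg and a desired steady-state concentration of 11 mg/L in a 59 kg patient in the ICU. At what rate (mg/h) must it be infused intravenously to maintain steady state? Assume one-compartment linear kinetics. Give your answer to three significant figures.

Convert clearance: 300 mL/min × 60 min/h ÷ 1000 mL/L = 18.00 L/h
Infusion rate = CL · Css = 18.00 L/h × 11 mg/L = 198.0 mg/h

198 mg/h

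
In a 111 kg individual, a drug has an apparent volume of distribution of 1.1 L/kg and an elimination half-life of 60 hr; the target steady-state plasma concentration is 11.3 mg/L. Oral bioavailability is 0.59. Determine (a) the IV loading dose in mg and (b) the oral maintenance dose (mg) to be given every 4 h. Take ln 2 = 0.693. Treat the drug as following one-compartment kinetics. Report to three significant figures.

(a) 1380 mg; (b) 108 mg

Total Vd = 1.1 × 111 = 122.1 L
LD = Vd × C = 122.1 × 11.3 = 1380 mg
CL = 0.693 × Vd / t½ = 0.693 × 122.1 / 60 = 1.410 L/h
D = CL × Css × τ / F = 1.410 × 11.3 × 4 / 0.59 = 108.0 mg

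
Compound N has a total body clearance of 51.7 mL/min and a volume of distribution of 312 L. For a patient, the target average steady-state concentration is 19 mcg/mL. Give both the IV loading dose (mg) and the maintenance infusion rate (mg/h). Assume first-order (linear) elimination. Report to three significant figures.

Loading dose = Vd × C = 312.0 × 19 = 5928 mg
Convert clearance: 51.7 mL/min × 60 min/h ÷ 1000 mL/L = 3.102 L/h
Maintenance infusion rate = CL × Css = 3.102 × 19 = 58.94 mg/h

(a) 5930 mg; (b) 58.9 mg/h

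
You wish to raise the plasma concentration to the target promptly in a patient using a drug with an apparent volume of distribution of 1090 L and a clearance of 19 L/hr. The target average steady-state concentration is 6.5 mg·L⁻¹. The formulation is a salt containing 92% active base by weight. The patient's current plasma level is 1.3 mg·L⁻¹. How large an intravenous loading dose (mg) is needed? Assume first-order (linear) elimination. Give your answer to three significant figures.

6160 mg

Concentration deficit ΔC = 6.5 − 1.3 = 5.200 mg/L
LD = Vd × ΔC / S = 1090 × 5.200 / 0.92 = 6161 mg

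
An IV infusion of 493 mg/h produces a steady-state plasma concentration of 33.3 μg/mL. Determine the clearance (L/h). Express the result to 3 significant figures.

14.8 L/h

At steady state, infusion rate = CL × Css, so CL = rate / Css.
CL = 493 / 33.3 = 14.80 L/h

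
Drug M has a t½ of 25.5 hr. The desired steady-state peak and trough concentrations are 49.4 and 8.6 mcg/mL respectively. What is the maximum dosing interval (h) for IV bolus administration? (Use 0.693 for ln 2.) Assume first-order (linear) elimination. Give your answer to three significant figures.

64.3 h

k = 0.693 / t½ = 0.693 / 25.5 = 0.02718 h⁻¹
Between IV bolus doses, concentration decays as C = C₀·e^(−kτ), so C_peak/C_trough = e^(kτ).
τ_max = ln(C_peak/C_trough) / k = ln(49.4/8.6) / 0.02718 = 1.748 / 0.02718 = 64.31 h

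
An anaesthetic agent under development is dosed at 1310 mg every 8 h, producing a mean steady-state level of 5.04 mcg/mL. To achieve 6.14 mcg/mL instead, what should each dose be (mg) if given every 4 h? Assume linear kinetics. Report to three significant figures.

For first-order elimination, Css ∝ F·D/(CL·τ); F and CL are unchanged, so Css ∝ D/τ.
D₂ = D₁ × (Css,target / Css,current) × (τ₂/τ₁) = 1310 × (6.14/5.04) × (4/8) = 798.0 mg

798 mg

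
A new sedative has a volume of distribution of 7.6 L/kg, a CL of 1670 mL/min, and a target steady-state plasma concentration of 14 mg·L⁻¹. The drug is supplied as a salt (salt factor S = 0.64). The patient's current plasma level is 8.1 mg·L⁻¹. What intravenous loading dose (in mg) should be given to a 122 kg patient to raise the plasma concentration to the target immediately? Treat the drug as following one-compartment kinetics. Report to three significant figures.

8550 mg

Vd = 7.6 L/kg × 122 kg = 927.2 L
The loading dose fills Vd to the target concentration.
Concentration deficit ΔC = 14 − 8.1 = 5.900 mg/L
LD = Vd × ΔC / S = 927.2 × 5.900 / 0.64 = 8548 mg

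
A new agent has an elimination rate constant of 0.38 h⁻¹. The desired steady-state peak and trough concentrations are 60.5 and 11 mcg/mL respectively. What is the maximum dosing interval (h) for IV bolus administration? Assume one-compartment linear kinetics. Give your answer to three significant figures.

4.49 h

Between IV bolus doses, concentration decays as C = C₀·e^(−kτ), so C_peak/C_trough = e^(kτ).
τ_max = ln(C_peak/C_trough) / k = ln(60.5/11) / 0.3800 = 1.705 / 0.3800 = 4.487 h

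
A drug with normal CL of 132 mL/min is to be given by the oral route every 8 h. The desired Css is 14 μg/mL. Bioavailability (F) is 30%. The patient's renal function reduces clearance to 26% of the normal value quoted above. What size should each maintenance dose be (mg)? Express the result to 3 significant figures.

769 mg

CL = 132 mL/min = 132 × 0.06 = 7.920 L/h
Patient clearance = 0.26 × 7.920 = 2.059 L/h
D = CL × Css × τ / F = 2.059 × 14 × 8 / 0.3 = 768.7 mg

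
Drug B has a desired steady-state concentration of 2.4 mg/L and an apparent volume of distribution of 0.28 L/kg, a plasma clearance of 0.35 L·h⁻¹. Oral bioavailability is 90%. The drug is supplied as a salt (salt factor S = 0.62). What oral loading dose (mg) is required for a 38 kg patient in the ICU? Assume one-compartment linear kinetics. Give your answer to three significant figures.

45.8 mg

Total Vd = 0.28 × 38 = 10.64 L
LD is governed by Vd — clearance does not enter the loading-dose calculation.
LD = Vd × C / F / S = 10.64 × 2.400 / 0.9 / 0.62 = 45.76 mg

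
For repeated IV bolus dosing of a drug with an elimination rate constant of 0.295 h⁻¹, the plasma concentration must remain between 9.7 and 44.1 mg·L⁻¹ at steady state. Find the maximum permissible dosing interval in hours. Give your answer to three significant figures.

Between IV bolus doses, concentration decays as C = C₀·e^(−kτ), so C_peak/C_trough = e^(kτ).
τ_max = ln(C_peak/C_trough) / k = ln(44.1/9.7) / 0.2950 = 1.514 / 0.2950 = 5.132 h

5.13 h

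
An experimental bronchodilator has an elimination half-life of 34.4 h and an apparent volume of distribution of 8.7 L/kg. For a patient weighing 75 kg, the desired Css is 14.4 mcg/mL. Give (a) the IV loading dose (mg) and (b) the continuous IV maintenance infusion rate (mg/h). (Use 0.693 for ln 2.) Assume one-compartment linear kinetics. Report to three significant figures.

(a) 9400 mg; (b) 189 mg/h

Total Vd = 8.7 × 75 = 652.5 L
LD = Vd × C = 652.5 × 14.4 = 9396 mg
CL = 0.693 × Vd / t½ = 0.693 × 652.5 / 34.4 = 13.14 L/h
Infusion rate = CL × Css = 13.14 × 14.4 = 189.2 mg/h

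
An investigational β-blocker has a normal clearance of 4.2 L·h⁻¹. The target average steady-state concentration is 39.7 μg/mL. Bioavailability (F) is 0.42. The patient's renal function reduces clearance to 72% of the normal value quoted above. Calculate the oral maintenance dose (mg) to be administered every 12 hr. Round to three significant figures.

3430 mg

Patient clearance = 0.72 × 4.200 = 3.024 L/h
D = CL × Css × τ / F = 3.024 × 39.7 × 12 / 0.42 = 3430 mg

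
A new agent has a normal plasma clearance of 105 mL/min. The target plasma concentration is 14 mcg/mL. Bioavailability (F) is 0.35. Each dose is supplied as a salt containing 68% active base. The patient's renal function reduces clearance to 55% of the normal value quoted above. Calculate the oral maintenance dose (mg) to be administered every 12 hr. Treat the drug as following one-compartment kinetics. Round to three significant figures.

CL = 105 mL/min × 60/1000 = 6.300 L/h
Patient clearance = 0.55 × 6.300 = 3.465 L/h
D = CL × Css × τ / F / S = 3.465 × 14 × 12 / 0.35 / 0.68 = 2446 mg

2450 mg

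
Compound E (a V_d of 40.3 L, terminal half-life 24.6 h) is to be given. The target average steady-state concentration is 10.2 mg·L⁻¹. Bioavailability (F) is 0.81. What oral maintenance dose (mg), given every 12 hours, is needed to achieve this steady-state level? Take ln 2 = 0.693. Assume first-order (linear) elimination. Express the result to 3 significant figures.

172 mg

CL = 0.693 × Vd / t½ = 0.693 × 40.30 / 24.6 = 1.135 L/h
D = CL × Css × τ / F = 1.135 × 10.2 × 12 / 0.81 = 171.5 mg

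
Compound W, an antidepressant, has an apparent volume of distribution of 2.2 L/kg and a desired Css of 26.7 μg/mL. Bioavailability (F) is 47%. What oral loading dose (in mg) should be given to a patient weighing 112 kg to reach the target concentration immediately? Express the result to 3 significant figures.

Vd = 2.2 L/kg × 112 kg = 246.4 L
LD = Vd × C / F = 246.4 × 26.70 / 0.47 = 14000 mg

14000 mg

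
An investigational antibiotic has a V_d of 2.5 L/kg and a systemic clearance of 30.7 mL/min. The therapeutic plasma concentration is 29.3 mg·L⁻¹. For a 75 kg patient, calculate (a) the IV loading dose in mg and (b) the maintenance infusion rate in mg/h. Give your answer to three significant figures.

Vd = 2.5 L/kg × 75 kg = 187.5 L
LD = Vd · C_target = 187.5 × 29.3 = 5494 mg
Convert clearance: 30.7 mL/min × 60 min/h ÷ 1000 mL/L = 1.842 L/h
Infusion rate = 1.842 L/h × 29.3 mg/L = 53.97 mg/h

(a) 5490 mg; (b) 54.0 mg/h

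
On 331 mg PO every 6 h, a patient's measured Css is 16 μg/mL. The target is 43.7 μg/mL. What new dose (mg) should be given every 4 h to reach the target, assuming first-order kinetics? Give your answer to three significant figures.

With linear kinetics, Css is proportional to dose rate (D/τ) at fixed clearance.
D₂ = D₁ × (Css,target / Css,current) × (τ₂/τ₁) = 331 × (43.7/16) × (4/6) = 602.7 mg

603 mg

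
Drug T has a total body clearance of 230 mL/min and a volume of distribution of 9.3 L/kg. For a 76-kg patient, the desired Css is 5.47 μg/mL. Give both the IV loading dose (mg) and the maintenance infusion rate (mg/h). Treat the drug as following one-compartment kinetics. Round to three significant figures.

Vd(total) = 76 kg × 9.3 L/kg = 706.8 L
LD = Vd · C_target = 706.8 × 5.47 = 3866 mg
CL = 230 mL/min × 60/1000 = 13.80 L/h
Infusion rate = 13.80 L/h × 5.47 mg/L = 75.49 mg/h

(a) 3870 mg; (b) 75.5 mg/h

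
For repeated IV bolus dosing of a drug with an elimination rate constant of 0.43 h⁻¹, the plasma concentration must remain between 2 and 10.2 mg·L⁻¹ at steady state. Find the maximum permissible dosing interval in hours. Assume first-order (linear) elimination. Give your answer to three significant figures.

3.79 h

Between IV bolus doses, concentration decays as C = C₀·e^(−kτ), so C_peak/C_trough = e^(kτ).
τ_max = ln(C_peak/C_trough) / k = ln(10.2/2) / 0.4300 = 1.629 / 0.4300 = 3.788 h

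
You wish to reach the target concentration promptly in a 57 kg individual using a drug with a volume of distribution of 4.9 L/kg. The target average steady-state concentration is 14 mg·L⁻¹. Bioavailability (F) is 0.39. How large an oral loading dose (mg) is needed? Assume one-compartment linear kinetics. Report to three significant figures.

Total Vd = 4.9 × 57 = 279.3 L
LD = Vd × C / F = 279.3 × 14.00 / 0.39 = 10030 mg

10000 mg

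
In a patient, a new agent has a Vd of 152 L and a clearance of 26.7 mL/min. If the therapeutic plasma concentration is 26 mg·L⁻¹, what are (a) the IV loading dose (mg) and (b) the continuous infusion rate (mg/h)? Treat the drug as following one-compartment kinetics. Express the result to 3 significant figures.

(a) 3950 mg; (b) 41.7 mg/h

Loading dose = Vd × C = 152.0 × 26 = 3952 mg
CL = 26.7 mL/min × 60/1000 = 1.602 L/h
Maintenance infusion rate = CL × Css = 1.602 × 26 = 41.65 mg/h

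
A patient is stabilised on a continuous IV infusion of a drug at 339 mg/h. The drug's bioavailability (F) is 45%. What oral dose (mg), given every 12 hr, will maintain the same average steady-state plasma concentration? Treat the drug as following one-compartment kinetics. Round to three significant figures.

To maintain the same Css, the systemic dosing rate must be unchanged: F·D/τ = infusion rate.
D = rate × τ / F = 339 × 12 / 0.45 = 9040 mg

9040 mg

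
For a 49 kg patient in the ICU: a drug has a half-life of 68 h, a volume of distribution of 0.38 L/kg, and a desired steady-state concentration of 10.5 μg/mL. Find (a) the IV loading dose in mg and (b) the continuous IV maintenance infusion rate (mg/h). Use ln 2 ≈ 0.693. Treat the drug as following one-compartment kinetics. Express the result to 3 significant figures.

Total Vd = 0.38 × 49 = 18.62 L
LD = Vd × C = 18.62 × 10.5 = 195.5 mg
CL = 0.693 × Vd / t½ = 0.693 × 18.62 / 68 = 0.1898 L/h
Infusion rate = CL × Css = 0.1898 × 10.5 = 1.993 mg/h

(a) 196 mg; (b) 1.99 mg/h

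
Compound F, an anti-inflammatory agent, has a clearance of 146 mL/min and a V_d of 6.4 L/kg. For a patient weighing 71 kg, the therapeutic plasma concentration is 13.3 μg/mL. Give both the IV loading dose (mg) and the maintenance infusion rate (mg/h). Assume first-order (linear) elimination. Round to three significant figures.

(a) 6040 mg; (b) 117 mg/h

Vd(total) = 71 kg × 6.4 L/kg = 454.4 L
LD = Vd · C_target = 454.4 × 13.3 = 6044 mg
CL = 146 mL/min = 146 × 0.06 = 8.760 L/h
Maintenance: replace elimination → rate = CL × Css = 8.760 × 13.3 = 116.5 mg/h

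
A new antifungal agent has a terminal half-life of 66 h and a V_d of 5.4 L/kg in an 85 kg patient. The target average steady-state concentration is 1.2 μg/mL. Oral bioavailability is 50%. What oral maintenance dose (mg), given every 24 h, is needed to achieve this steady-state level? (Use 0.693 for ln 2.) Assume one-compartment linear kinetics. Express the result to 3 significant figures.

278 mg

Vd = 5.4 L/kg × 85 kg = 459.0 L
CL = ln 2 · Vd / t½ = 0.693 × 459.0 / 66 = 4.820 L/h
D = CL × Css × τ / F = 4.820 × 1.2 × 24 / 0.5 = 277.6 mg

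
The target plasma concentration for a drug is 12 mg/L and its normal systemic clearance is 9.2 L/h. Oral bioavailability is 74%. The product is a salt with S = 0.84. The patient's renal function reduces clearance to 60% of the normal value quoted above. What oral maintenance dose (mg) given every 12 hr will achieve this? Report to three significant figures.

1280 mg

Patient clearance = 0.6 × 9.200 = 5.520 L/h
D = CL × Css × τ / F / S = 5.520 × 12 × 12 / 0.74 / 0.84 = 1279 mg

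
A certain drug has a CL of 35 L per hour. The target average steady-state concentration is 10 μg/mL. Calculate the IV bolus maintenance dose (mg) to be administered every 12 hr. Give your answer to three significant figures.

D = CL × Css × τ = 35.00 × 10 × 12 = 4200 mg

4200 mg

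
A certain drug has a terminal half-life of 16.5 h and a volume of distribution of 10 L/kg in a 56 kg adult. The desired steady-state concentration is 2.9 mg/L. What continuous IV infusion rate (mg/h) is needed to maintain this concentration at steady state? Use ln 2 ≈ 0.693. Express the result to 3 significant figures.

Total Vd = 10 × 56 = 560.0 L
CL = ln 2 · Vd / t½ = 0.693 × 560.0 / 16.5 = 23.52 L/h
Infusion rate = CL × Css = 23.52 × 2.9 = 68.21 mg/h

68.2 mg/h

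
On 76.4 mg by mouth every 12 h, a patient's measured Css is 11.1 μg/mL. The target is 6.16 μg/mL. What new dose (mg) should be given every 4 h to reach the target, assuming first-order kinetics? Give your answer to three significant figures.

14.1 mg

With linear kinetics, Css is proportional to dose rate (D/τ) at fixed clearance.
D₂ = D₁ × (Css,target / Css,current) × (τ₂/τ₁) = 76.4 × (6.16/11.1) × (4/12) = 14.13 mg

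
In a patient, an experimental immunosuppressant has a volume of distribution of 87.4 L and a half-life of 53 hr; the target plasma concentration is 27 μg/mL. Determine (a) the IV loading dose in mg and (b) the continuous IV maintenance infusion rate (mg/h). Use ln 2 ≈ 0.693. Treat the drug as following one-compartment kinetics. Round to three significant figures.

LD = Vd × C = 87.40 × 27 = 2360 mg
CL = 0.693 × Vd / t½ = 0.693 × 87.40 / 53 = 1.143 L/h
Infusion rate = CL × Css = 1.143 × 27 = 30.86 mg/h

(a) 2360 mg; (b) 30.9 mg/h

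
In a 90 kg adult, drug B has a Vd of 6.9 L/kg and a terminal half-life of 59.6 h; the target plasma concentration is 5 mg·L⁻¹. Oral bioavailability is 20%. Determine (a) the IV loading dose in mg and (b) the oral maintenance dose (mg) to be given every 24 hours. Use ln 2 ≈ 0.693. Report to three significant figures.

Vd(total) = 90 kg × 6.9 L/kg = 621.0 L
LD = Vd × C = 621.0 × 5 = 3105 mg
CL = 0.693 × Vd / t½ = 0.693 × 621.0 / 59.6 = 7.221 L/h
D = CL × Css × τ / F = 7.221 × 5 × 24 / 0.2 = 4333 mg

(a) 3110 mg; (b) 4330 mg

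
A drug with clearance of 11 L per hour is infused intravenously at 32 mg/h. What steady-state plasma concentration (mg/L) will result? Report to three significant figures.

Css = rate / CL = 32 / 11.00 = 2.909 mg/L

2.91 mg/L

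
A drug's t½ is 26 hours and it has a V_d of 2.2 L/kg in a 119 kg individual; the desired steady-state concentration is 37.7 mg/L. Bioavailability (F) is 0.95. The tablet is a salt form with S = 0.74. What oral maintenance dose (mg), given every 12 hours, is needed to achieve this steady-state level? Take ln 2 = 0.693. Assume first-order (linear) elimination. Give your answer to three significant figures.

4490 mg

Vd(total) = 119 kg × 2.2 L/kg = 261.8 L
k = 0.693/26 = 0.02665 h⁻¹, so CL = k·Vd = 0.02665 × 261.8 = 6.977 L/h
D = CL × Css × τ / F / S = 6.977 × 37.7 × 12 / 0.95 / 0.74 = 4490 mg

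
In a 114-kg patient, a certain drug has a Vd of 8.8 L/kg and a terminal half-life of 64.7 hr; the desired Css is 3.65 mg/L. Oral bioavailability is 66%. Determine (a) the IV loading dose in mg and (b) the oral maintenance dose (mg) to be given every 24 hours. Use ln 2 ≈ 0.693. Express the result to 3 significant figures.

Vd = 8.8 L/kg × 114 kg = 1003 L
LD = Vd × C = 1003 × 3.65 = 3661 mg
CL = 0.693 × Vd / t½ = 0.693 × 1003 / 64.7 = 10.74 L/h
D = CL × Css × τ / F = 10.74 × 3.65 × 24 / 0.66 = 1425 mg

(a) 3660 mg; (b) 1430 mg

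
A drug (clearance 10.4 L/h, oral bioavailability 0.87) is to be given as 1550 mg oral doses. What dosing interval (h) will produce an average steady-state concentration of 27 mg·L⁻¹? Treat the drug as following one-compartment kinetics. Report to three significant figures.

4.80 h

F·D/τ = CL·Css → τ = F·D / (CL·Css).
τ = 0.87 × 1550 / (10.4 × 27) = 4.802 h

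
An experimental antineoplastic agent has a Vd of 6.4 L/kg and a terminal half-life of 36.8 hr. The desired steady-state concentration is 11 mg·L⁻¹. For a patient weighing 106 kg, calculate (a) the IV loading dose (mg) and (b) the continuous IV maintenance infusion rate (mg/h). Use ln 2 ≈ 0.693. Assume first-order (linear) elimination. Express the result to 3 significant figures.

Total Vd = 6.4 × 106 = 678.4 L
LD = Vd × C = 678.4 × 11 = 7462 mg
CL = 0.693 × Vd / t½ = 0.693 × 678.4 / 36.8 = 12.78 L/h
Infusion rate = CL × Css = 12.78 × 11 = 140.6 mg/h

(a) 7460 mg; (b) 141 mg/h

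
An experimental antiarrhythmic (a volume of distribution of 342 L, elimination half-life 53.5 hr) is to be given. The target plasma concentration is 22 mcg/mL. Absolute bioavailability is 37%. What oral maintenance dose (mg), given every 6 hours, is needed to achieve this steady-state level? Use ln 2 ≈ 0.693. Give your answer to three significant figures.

k = 0.693/53.5 = 0.01295 h⁻¹, so CL = k·Vd = 0.01295 × 342.0 = 4.429 L/h
D = CL × Css × τ / F = 4.429 × 22 × 6 / 0.37 = 1580 mg

1580 mg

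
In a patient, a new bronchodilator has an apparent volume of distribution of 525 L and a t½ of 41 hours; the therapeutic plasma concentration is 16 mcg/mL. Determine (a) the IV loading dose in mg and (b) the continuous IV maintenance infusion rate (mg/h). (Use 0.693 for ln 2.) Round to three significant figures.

LD = Vd × C = 525.0 × 16 = 8400 mg
CL = 0.693 × Vd / t½ = 0.693 × 525.0 / 41 = 8.874 L/h
Infusion rate = CL × Css = 8.874 × 16 = 142.0 mg/h

(a) 8400 mg; (b) 142 mg/h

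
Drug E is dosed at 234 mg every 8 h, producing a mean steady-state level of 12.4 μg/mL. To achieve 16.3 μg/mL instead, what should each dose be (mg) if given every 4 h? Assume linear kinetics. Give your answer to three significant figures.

154 mg

For first-order elimination, Css ∝ F·D/(CL·τ); F and CL are unchanged, so Css ∝ D/τ.
D₂ = D₁ × (Css,target / Css,current) × (τ₂/τ₁) = 234 × (16.3/12.4) × (4/8) = 153.8 mg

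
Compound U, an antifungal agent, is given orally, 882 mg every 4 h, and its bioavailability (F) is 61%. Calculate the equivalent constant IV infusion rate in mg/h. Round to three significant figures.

Equivalent systemic input: infusion rate = F·D/τ.
Rate = 0.61 × 882 / 4 = 134.5 mg/h

135 mg/h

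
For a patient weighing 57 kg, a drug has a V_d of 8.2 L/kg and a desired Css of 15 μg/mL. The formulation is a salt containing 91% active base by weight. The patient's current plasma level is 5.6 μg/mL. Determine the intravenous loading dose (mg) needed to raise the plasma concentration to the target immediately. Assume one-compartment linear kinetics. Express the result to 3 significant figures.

4830 mg

Vd(total) = 57 kg × 8.2 L/kg = 467.4 L
Concentration deficit ΔC = 15 − 5.6 = 9.400 mg/L
LD = Vd × ΔC / S = 467.4 × 9.400 / 0.91 = 4828 mg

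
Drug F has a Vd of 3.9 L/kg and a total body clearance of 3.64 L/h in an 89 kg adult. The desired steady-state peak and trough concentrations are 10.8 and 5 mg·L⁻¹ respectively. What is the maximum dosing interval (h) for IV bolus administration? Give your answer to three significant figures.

73.4 h

Vd = 3.9 L/kg × 89 kg = 347.1 L
k = CL / Vd = 3.640 / 347.1 = 0.01049 h⁻¹
Between IV bolus doses, concentration decays as C = C₀·e^(−kτ), so C_peak/C_trough = e^(kτ).
τ_max = ln(C_peak/C_trough) / k = ln(10.8/5) / 0.01049 = 0.7701 / 0.01049 = 73.41 h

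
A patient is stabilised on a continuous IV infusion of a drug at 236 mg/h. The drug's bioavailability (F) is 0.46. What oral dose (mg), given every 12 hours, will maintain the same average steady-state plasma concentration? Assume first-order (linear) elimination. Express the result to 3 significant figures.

To maintain the same Css, the systemic dosing rate must be unchanged: F·D/τ = infusion rate.
D = rate × τ / F = 236 × 12 / 0.46 = 6157 mg

6160 mg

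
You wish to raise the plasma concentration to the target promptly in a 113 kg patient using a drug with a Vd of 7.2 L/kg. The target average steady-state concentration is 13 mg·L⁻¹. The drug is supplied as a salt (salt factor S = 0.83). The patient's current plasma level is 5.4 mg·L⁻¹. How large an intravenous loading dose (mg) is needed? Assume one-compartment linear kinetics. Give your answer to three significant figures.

7450 mg

Total Vd = 7.2 × 113 = 813.6 L
Concentration deficit ΔC = 13 − 5.4 = 7.600 mg/L
LD = Vd × ΔC / S = 813.6 × 7.600 / 0.83 = 7450 mg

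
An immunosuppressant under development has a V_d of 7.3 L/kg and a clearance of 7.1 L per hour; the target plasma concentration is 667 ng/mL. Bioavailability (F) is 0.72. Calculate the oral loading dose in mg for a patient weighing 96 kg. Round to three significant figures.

649 mg

Vd(total) = 96 kg × 7.3 L/kg = 700.8 L
C = 667 ng/mL = 0.6670 mg/L
LD = Vd × C / F = 700.8 × 0.6670 / 0.72 = 649.2 mg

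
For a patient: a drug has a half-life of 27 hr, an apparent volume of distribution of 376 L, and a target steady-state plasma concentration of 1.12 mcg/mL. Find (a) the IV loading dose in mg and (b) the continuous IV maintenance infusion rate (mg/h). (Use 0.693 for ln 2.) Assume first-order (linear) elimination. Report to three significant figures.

LD = Vd × C = 376.0 × 1.12 = 421.1 mg
CL = 0.693 × Vd / t½ = 0.693 × 376.0 / 27 = 9.651 L/h
Infusion rate = CL × Css = 9.651 × 1.12 = 10.81 mg/h

(a) 421 mg; (b) 10.8 mg/h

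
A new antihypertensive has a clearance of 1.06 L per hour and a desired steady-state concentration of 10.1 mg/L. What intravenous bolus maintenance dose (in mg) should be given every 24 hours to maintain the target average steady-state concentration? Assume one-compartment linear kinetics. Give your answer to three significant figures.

D = CL × Css × τ = 1.060 × 10.1 × 24 = 256.9 mg

257 mg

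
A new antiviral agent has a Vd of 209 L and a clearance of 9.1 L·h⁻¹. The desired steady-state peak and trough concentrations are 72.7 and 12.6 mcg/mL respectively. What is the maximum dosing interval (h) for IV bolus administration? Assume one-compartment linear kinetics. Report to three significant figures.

k = CL / Vd = 9.100 / 209.0 = 0.04354 h⁻¹
Between IV bolus doses, concentration decays as C = C₀·e^(−kτ), so C_peak/C_trough = e^(kτ).
τ_max = ln(C_peak/C_trough) / k = ln(72.7/12.6) / 0.04354 = 1.753 / 0.04354 = 40.26 h

40.3 h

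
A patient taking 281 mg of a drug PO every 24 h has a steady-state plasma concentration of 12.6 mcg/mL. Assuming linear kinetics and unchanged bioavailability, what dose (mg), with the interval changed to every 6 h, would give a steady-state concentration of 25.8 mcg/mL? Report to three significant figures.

144 mg

With linear kinetics, Css is proportional to dose rate (D/τ) at fixed clearance.
D₂ = D₁ × (Css,target / Css,current) × (τ₂/τ₁) = 281 × (25.8/12.6) × (6/24) = 143.8 mg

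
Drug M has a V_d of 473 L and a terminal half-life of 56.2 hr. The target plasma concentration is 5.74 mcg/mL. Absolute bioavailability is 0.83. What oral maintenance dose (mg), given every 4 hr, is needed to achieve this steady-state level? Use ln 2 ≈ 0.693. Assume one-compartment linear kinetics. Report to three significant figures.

161 mg

CL = 0.693 × Vd / t½ = 0.693 × 473.0 / 56.2 = 5.833 L/h
D = CL × Css × τ / F = 5.833 × 5.74 × 4 / 0.83 = 161.4 mg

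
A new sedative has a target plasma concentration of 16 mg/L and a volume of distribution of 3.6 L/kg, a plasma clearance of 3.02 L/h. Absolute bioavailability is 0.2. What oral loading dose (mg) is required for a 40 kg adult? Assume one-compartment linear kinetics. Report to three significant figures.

11500 mg

Vd = 3.6 L/kg × 40 kg = 144.0 L
The loading dose fills Vd to the target concentration; clearance is irrelevant here.
LD = Vd × C / F = 144.0 × 16.00 / 0.2 = 11520 mg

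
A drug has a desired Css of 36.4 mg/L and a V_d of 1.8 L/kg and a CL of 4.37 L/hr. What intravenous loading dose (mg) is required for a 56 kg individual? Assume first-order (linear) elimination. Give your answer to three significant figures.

3670 mg

Vd(total) = 56 kg × 1.8 L/kg = 100.8 L
The loading dose fills Vd to the target concentration; clearance is irrelevant here.
LD = Vd × C = 100.8 × 36.40 = 3669 mg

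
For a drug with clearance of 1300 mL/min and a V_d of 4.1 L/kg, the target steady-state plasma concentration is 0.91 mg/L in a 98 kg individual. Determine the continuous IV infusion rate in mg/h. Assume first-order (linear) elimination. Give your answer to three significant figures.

71.0 mg/h

CL = 1300 mL/min × 60/1000 = 78.00 L/h
R₀ = 78.00 × 0.91 = 70.98 mg/h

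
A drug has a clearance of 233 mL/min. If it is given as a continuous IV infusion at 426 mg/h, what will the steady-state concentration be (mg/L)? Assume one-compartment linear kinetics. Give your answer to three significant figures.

CL = 233 mL/min = 233 × 0.06 = 13.98 L/h
Css = rate / CL = 426 / 13.98 = 30.47 mg/L

30.5 mg/L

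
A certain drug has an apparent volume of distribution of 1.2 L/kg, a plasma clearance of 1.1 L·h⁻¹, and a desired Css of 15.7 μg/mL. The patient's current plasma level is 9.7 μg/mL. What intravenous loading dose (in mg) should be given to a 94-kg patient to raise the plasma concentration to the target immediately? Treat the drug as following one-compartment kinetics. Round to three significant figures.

677 mg

Total Vd = 1.2 × 94 = 112.8 L
LD is governed by Vd — clearance does not enter the loading-dose calculation.
Concentration deficit ΔC = 15.7 − 9.7 = 6.000 mg/L
LD = Vd × ΔC = 112.8 × 6.000 = 676.8 mg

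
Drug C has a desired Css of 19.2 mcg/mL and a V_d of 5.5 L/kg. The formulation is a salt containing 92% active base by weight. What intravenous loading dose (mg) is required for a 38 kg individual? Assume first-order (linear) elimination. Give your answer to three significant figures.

Vd = 5.5 L/kg × 38 kg = 209.0 L
LD = Vd × C / S = 209.0 × 19.20 / 0.92 = 4362 mg

4360 mg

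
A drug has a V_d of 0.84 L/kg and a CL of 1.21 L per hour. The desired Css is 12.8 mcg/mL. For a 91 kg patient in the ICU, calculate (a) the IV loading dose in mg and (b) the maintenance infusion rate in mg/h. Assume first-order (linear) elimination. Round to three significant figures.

Vd = 0.84 L/kg × 91 kg = 76.44 L
Loading: fill Vd to C_target → 76.44 L × 12.8 mg/L = 978.4 mg
Maintenance: replace elimination → rate = CL × Css = 1.210 × 12.8 = 15.49 mg/h

(a) 978 mg; (b) 15.5 mg/h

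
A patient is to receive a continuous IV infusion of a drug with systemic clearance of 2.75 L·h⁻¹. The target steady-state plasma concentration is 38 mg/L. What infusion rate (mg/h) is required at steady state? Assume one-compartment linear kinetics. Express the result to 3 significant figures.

At steady state, infusion rate equals elimination rate: rate in = CL × Css.
R₀ = 2.750 × 38 = 104.5 mg/h

105 mg/h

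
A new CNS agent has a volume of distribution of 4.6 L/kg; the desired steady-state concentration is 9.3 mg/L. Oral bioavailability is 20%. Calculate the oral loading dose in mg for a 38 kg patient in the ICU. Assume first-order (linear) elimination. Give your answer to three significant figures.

8130 mg

Total Vd = 4.6 × 38 = 174.8 L
The loading dose fills Vd to the target concentration.
LD = Vd × C / F = 174.8 × 9.300 / 0.2 = 8128 mg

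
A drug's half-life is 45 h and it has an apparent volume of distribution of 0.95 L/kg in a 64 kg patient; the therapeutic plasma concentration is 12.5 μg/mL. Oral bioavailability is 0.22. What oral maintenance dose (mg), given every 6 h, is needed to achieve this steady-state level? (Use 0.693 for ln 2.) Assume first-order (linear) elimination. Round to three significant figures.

Vd(total) = 64 kg × 0.95 L/kg = 60.80 L
CL = 0.693 × Vd / t½ = 0.693 × 60.80 / 45 = 0.9363 L/h
D = CL × Css × τ / F = 0.9363 × 12.5 × 6 / 0.22 = 319.2 mg

319 mg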